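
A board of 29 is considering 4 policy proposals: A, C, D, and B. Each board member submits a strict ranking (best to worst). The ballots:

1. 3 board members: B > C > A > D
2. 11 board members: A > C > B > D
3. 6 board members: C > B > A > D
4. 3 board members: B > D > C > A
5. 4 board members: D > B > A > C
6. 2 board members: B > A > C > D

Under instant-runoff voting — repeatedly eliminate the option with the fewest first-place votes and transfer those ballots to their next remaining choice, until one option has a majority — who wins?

B

Round 1: A 11, C 6, D 4, B 8. Eliminate D.
Round 2: A 11, C 6, B 12. Eliminate C.
Round 3: A 11, B 18. B has a majority.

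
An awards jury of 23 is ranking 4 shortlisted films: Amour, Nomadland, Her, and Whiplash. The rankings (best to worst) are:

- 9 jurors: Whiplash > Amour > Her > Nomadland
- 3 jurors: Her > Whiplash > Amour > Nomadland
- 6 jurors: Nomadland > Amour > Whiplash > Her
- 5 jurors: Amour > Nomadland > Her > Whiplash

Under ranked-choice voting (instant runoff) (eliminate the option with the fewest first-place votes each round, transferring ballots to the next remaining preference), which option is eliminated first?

Round 1: Amour 5, Nomadland 6, Her 3, Whiplash 9. Eliminate Her.

Her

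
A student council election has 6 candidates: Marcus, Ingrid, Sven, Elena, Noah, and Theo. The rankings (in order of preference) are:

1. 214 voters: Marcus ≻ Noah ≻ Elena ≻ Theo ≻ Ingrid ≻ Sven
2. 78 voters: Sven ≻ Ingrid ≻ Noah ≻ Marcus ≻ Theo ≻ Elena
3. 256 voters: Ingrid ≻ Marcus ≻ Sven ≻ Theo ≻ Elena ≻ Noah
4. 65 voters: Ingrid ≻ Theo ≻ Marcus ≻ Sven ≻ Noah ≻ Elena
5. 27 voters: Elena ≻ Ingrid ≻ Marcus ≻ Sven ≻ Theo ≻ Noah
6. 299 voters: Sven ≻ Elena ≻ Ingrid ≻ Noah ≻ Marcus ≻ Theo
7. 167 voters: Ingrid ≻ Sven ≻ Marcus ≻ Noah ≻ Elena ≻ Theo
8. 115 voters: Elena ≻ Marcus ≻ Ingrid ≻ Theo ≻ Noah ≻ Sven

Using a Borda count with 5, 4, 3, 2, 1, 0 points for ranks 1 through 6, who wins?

Ingrid

Marcus: 214·5 + 78·2 + 256·4 + 65·3 + 27·3 + 299·1 + 167·3 + 115·4 = 3786
Ingrid: 214·1 + 78·4 + 256·5 + 65·5 + 27·4 + 299·3 + 167·5 + 115·3 = 4316
Sven: 214·0 + 78·5 + 256·3 + 65·2 + 27·2 + 299·5 + 167·4 + 115·0 = 3505
Elena: 214·3 + 78·0 + 256·1 + 65·0 + 27·5 + 299·4 + 167·1 + 115·5 = 2971
Noah: 214·4 + 78·3 + 256·0 + 65·1 + 27·0 + 299·2 + 167·2 + 115·1 = 2202
Theo: 214·2 + 78·1 + 256·2 + 65·4 + 27·1 + 299·0 + 167·0 + 115·2 = 1535
Ingrid has the highest Borda score (4316).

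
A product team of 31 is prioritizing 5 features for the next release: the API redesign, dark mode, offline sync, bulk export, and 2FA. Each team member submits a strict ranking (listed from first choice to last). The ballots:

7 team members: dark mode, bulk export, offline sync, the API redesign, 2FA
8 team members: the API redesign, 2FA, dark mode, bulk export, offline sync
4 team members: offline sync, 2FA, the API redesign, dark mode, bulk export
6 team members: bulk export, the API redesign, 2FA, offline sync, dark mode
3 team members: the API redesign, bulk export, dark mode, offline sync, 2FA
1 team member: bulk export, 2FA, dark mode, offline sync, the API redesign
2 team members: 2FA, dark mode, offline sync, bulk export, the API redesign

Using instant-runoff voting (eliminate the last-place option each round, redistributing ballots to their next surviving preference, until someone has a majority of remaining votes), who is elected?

Round 1: the API redesign 11, dark mode 7, offline sync 4, bulk export 7, 2FA 2. Eliminate 2FA.
Round 2: the API redesign 11, dark mode 9, offline sync 4, bulk export 7. Eliminate offline sync.
Round 3: the API redesign 15, dark mode 9, bulk export 7. Eliminate bulk export.
Round 4: the API redesign 21, dark mode 10. The API redesign has a majority.

the API redesign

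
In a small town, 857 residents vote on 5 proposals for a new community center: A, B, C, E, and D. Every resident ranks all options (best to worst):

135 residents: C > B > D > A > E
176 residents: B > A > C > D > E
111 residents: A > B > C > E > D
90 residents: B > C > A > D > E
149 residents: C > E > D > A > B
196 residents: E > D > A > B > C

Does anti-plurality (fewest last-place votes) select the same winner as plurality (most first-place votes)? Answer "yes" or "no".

no

Anti-plurality — last-place votes: A 0, B 149, C 196, E 401, D 111. Winner: A.
Plurality — first-place votes: A 111, B 266, C 284, E 196, D 0. Winner: C.
The two methods disagree.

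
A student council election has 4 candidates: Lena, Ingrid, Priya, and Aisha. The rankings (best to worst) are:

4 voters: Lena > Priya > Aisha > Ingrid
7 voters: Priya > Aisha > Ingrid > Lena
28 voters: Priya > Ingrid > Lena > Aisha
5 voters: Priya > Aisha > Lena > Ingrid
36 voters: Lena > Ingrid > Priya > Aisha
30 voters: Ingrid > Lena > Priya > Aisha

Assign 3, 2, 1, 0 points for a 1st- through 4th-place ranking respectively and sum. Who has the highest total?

Lena: 4·3 + 7·0 + 28·1 + 5·1 + 36·3 + 30·2 = 213
Ingrid: 4·0 + 7·1 + 28·2 + 5·0 + 36·2 + 30·3 = 225
Priya: 4·2 + 7·3 + 28·3 + 5·3 + 36·1 + 30·1 = 194
Aisha: 4·1 + 7·2 + 28·0 + 5·2 + 36·0 + 30·0 = 28
Ingrid has the highest Borda score (225).

Ingrid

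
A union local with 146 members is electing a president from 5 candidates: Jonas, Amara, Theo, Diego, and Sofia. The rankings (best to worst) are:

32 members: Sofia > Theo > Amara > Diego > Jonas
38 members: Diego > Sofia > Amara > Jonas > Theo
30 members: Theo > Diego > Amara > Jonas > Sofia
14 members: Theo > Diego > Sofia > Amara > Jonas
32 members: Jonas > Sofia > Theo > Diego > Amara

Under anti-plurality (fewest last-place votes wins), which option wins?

Last-place votes: Jonas 46, Amara 32, Theo 38, Diego 0, Sofia 30.
Diego is ranked last by the fewest voters, so Diego wins.

Diego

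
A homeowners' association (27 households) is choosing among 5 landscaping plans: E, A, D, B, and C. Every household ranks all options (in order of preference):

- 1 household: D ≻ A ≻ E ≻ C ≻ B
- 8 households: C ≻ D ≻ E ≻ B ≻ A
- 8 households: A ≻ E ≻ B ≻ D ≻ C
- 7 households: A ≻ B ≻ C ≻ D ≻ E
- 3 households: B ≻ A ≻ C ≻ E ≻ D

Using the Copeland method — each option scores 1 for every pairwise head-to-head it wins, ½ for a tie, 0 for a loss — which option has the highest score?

A

E: beats B; loses to A, D, and C → score 1.
A: beats E, D, B, and C → score 4.
D: beats E; loses to A, B, and C → score 1.
B: beats D and C; loses to E and A → score 2.
C: beats E and D; loses to A and B → score 2.
A has the best pairwise record.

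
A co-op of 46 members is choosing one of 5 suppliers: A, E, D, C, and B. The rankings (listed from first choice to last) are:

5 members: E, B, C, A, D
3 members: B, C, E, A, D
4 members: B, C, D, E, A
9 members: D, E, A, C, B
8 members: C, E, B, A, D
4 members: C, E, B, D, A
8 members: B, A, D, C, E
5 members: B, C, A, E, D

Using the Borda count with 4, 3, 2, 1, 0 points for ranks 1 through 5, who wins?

A: 5·1 + 3·1 + 4·0 + 9·2 + 8·1 + 4·0 + 8·3 + 5·2 = 68
E: 5·4 + 3·2 + 4·1 + 9·3 + 8·3 + 4·3 + 8·0 + 5·1 = 98
D: 5·0 + 3·0 + 4·2 + 9·4 + 8·0 + 4·1 + 8·2 + 5·0 = 64
C: 5·2 + 3·3 + 4·3 + 9·1 + 8·4 + 4·4 + 8·1 + 5·3 = 111
B: 5·3 + 3·4 + 4·4 + 9·0 + 8·2 + 4·2 + 8·4 + 5·4 = 119
B has the highest Borda score (119).

B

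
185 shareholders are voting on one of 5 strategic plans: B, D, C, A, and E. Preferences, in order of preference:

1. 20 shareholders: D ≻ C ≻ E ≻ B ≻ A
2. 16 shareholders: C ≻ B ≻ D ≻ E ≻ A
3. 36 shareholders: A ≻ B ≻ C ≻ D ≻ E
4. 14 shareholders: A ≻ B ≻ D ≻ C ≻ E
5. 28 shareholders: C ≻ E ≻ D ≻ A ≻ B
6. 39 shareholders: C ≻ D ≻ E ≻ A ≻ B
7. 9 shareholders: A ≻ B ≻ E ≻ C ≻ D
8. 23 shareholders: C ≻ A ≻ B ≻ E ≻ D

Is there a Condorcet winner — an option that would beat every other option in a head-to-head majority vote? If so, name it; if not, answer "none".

C vs B: 126–59 for C.
C vs D: 151–34 for C.
C vs A: 126–59 for C.
C vs E: 176–9 for C.
C beats every other option head-to-head.

C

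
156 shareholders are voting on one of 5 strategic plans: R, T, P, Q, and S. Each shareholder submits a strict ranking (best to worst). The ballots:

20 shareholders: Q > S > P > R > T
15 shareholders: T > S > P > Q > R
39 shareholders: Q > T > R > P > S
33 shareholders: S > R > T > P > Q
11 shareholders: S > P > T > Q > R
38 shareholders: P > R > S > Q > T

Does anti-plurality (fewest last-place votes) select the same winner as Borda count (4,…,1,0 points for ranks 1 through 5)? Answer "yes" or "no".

Anti-plurality — last-place votes: R 26, T 58, P 0, Q 33, S 39. Winner: P.
Borda — scores: R 311, T 265, P 327, Q 300, S 357. Winner: S.
The two methods disagree.

no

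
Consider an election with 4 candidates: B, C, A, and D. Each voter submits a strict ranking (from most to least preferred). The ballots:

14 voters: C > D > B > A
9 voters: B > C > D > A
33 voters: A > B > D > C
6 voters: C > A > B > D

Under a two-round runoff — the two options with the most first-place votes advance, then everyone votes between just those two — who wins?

Round 1 first-place votes: B 9, C 20, A 33, D 0.
A and C advance.
Runoff: A is preferred to C by 33 voters; C by 29.
A wins the runoff.

A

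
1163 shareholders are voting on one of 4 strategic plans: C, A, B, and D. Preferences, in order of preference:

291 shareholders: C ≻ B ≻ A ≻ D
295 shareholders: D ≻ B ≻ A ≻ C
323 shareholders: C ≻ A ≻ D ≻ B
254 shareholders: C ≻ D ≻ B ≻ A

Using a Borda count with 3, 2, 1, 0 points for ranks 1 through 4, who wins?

C: 291·3 + 295·0 + 323·3 + 254·3 = 2604
A: 291·1 + 295·1 + 323·2 + 254·0 = 1232
B: 291·2 + 295·2 + 323·0 + 254·1 = 1426
D: 291·0 + 295·3 + 323·1 + 254·2 = 1716
C has the highest Borda score (2604).

C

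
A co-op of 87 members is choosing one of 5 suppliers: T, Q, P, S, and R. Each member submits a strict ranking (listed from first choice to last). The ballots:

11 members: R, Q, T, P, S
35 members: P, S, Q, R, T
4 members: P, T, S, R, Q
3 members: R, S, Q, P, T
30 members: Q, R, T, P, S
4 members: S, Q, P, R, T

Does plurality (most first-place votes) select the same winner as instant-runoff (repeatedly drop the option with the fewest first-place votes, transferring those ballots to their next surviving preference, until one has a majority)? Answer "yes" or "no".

Plurality — first-place votes: T 0, Q 30, P 39, S 4, R 14. Winner: P.
Instant-runoff — R1 T 0, Q 30, P 39, S 4, R 14 (T out); R2 Q 30, P 39, S 4, R 14 (S out); R3 Q 34, P 39, R 14 (R out); R4 Q 48, P 39 (Q winner). Winner: Q.
The two methods disagree.

no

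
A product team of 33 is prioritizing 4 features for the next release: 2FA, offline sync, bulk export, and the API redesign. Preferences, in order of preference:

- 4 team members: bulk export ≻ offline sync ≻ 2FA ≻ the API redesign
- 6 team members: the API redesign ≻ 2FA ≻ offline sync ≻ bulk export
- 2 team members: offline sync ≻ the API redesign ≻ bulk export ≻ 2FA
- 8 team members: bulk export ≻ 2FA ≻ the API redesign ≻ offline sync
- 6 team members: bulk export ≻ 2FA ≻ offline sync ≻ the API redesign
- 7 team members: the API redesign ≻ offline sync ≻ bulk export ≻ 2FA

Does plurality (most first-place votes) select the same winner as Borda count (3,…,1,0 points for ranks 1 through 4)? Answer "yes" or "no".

Plurality — first-place votes: 2FA 0, offline sync 2, bulk export 18, the API redesign 13. Winner: bulk export.
Borda — scores: 2FA 44, offline sync 40, bulk export 63, the API redesign 51. Winner: bulk export.
The two methods agree.

yes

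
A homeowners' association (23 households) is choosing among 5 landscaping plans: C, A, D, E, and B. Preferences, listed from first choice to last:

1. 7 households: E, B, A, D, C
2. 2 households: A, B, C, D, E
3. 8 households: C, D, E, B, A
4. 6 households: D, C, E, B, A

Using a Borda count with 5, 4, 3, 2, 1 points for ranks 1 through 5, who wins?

D

C: 7·1 + 2·3 + 8·5 + 6·4 = 77
A: 7·3 + 2·5 + 8·1 + 6·1 = 45
D: 7·2 + 2·2 + 8·4 + 6·5 = 80
E: 7·5 + 2·1 + 8·3 + 6·3 = 79
B: 7·4 + 2·4 + 8·2 + 6·2 = 64
D has the highest Borda score (80).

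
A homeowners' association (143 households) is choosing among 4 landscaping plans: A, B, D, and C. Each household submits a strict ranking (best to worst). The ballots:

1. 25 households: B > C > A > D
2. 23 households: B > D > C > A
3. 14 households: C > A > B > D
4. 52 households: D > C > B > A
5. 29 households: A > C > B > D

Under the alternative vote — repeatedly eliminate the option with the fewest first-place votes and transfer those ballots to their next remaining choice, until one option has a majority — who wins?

B

Round 1: A 29, B 48, D 52, C 14. Eliminate C.
Round 2: A 43, B 48, D 52. Eliminate A.
Round 3: B 91, D 52. B has a majority.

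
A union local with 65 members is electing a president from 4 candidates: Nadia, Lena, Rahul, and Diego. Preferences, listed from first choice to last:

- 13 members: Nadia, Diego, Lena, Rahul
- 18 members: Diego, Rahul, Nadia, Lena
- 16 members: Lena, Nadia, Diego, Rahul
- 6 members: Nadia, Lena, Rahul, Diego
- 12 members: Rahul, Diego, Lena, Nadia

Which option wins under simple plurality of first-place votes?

First-place votes: Nadia 19, Lena 16, Rahul 12, Diego 18.
Nadia has the most first-place votes.

Nadia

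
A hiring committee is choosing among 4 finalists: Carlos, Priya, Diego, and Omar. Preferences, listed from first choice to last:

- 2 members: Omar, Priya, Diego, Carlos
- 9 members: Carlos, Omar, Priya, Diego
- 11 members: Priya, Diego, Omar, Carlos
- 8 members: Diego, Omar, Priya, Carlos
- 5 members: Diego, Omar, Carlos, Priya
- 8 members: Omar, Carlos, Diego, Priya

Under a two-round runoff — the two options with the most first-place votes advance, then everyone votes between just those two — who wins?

Priya

Round 1 first-place votes: Carlos 9, Priya 11, Diego 13, Omar 10.
Diego and Priya advance.
Runoff: Diego is preferred to Priya by 21 voters; Priya by 22.
Priya wins the runoff.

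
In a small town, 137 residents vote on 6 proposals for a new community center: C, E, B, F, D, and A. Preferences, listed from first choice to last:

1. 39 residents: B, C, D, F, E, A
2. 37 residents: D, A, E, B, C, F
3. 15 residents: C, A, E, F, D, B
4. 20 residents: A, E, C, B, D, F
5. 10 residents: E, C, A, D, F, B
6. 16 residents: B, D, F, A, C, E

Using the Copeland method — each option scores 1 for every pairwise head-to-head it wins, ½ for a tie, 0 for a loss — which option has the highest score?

A

C: beats E, F, and D; loses to B and A → score 3.
E: beats B and F; loses to C, D, and A → score 2.
B: beats C, F, and D; loses to E and A → score 3.
F: loses to C, E, B, D, and A → score 0.
D: beats E, F, and A; loses to C and B → score 3.
A: beats C, E, B, and F; loses to D → score 4.
A has the best pairwise record.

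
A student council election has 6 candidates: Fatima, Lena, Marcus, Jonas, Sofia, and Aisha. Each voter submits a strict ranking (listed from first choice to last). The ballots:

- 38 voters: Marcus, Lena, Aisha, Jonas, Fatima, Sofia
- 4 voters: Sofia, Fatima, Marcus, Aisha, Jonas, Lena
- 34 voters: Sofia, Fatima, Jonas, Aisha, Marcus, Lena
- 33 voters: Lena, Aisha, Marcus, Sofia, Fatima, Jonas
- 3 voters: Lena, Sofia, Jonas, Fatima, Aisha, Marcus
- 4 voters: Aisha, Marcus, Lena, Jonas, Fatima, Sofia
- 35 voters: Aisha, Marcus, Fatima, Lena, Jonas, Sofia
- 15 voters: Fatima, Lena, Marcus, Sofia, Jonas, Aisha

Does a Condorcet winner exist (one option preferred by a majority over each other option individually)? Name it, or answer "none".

Checking pairwise contests:
Marcus beats Fatima 110–56.
Fatima beats Lena 88–78.
Aisha beats Marcus 109–57.
Fatima beats Jonas 121–45.
Fatima beats Sofia 92–74.
Lena beats Aisha 89–77.
Every option loses at least one head-to-head, so there is no Condorcet winner.

none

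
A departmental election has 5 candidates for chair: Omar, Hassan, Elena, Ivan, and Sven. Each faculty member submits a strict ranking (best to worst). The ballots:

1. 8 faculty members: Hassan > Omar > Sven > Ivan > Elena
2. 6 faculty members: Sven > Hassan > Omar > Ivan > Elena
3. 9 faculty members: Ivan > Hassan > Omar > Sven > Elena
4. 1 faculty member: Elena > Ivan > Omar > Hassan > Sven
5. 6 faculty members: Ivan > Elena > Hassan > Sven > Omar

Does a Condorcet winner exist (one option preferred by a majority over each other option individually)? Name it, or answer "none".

Ivan vs Omar: 16–14 for Ivan.
Ivan vs Hassan: 16–14 for Ivan.
Ivan vs Elena: 29–1 for Ivan.
Ivan vs Sven: 16–14 for Ivan.
Ivan beats every other option head-to-head.

Ivan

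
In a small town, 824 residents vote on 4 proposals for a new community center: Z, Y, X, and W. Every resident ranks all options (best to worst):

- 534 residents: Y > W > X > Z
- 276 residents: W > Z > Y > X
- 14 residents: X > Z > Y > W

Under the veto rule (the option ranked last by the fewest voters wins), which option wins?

Y

Last-place votes: Z 534, Y 0, X 276, W 14.
Y is ranked last by the fewest voters, so Y wins.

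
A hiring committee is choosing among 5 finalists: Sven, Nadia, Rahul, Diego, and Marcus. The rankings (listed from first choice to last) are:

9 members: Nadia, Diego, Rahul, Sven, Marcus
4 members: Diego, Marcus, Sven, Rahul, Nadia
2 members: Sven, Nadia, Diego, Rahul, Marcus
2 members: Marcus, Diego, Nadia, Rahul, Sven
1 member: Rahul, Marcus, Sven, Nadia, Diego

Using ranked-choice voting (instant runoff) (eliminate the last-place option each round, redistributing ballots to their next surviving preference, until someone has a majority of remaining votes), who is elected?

Nadia

Round 1: Sven 2, Nadia 9, Rahul 1, Diego 4, Marcus 2. Eliminate Rahul.
Round 2: Sven 2, Nadia 9, Diego 4, Marcus 3. Eliminate Sven.
Round 3: Nadia 11, Diego 4, Marcus 3. Nadia has a majority.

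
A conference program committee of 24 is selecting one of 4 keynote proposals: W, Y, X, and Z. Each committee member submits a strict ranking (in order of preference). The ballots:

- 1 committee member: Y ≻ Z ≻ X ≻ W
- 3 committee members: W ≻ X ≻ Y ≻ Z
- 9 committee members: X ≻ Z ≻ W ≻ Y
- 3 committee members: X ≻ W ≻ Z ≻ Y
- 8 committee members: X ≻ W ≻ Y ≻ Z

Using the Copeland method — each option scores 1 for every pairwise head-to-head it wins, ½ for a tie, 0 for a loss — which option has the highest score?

X

W: beats Y and Z; loses to X → score 2.
Y: ties Z; loses to W and X → score 0.5.
X: beats W, Y, and Z → score 3.
Z: ties Y; loses to W and X → score 0.5.
X has the best pairwise record.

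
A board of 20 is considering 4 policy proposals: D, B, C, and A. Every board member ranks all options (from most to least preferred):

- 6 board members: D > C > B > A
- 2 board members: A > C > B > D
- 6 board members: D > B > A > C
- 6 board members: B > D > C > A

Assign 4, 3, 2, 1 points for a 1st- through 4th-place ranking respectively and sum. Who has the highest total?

D: 6·4 + 2·1 + 6·4 + 6·3 = 68
B: 6·2 + 2·2 + 6·3 + 6·4 = 58
C: 6·3 + 2·3 + 6·1 + 6·2 = 42
A: 6·1 + 2·4 + 6·2 + 6·1 = 32
D has the highest Borda score (68).

D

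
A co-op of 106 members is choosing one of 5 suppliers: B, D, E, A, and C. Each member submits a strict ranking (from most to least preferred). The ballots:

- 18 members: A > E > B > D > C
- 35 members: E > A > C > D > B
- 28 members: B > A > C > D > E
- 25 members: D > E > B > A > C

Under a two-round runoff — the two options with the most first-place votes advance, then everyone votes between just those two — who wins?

Round 1 first-place votes: B 28, D 25, E 35, A 18, C 0.
E and B advance.
Runoff: E is preferred to B by 78 voters; B by 28.
E wins the runoff.

E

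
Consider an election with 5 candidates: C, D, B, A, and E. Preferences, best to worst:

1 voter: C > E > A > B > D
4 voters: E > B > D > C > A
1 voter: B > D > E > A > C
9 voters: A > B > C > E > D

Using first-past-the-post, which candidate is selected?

First-place votes: C 1, D 0, B 1, A 9, E 4.
A has the most first-place votes.

A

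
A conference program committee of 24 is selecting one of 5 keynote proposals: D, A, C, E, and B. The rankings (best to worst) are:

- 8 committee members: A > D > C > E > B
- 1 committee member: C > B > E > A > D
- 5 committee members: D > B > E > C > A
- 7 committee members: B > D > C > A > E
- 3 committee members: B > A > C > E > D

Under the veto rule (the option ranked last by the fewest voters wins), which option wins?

C

Last-place votes: D 4, A 5, C 0, E 7, B 8.
C is ranked last by the fewest voters, so C wins.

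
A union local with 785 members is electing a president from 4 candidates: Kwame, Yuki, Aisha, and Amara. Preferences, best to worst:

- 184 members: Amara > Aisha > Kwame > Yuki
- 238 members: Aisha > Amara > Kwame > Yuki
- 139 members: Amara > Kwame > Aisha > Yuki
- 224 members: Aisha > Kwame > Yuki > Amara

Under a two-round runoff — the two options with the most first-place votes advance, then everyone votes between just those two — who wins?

Round 1 first-place votes: Kwame 0, Yuki 0, Aisha 462, Amara 323.
Aisha and Amara advance.
Runoff: Aisha is preferred to Amara by 462 voters; Amara by 323.
Aisha wins the runoff.

Aisha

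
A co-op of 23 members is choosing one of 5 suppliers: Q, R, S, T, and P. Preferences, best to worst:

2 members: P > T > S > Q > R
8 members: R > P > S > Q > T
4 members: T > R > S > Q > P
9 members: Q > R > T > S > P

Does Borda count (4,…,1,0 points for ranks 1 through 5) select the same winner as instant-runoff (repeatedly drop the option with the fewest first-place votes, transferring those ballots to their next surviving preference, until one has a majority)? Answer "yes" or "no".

Borda — scores: Q 50, R 71, S 37, T 40, P 32. Winner: R.
Instant-runoff — R1 Q 9, R 8, S 0, T 4, P 2 (S out); R2 Q 9, R 8, T 4, P 2 (P out); R3 Q 9, R 8, T 6 (T out); R4 Q 11, R 12 (R winner). Winner: R.
The two methods agree.

yes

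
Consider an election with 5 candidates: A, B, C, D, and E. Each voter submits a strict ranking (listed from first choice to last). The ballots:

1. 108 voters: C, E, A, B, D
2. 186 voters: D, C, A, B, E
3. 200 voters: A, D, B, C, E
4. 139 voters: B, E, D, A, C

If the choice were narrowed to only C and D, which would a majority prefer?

D

Voters preferring C to D: 108; preferring D to C: 525.
D wins the head-to-head.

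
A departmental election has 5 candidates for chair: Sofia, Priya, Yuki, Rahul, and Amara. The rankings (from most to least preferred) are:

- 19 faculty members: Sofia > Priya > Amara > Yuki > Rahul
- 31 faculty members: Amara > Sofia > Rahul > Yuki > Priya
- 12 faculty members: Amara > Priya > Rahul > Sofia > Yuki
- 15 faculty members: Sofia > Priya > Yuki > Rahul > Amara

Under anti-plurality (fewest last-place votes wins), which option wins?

Sofia

Last-place votes: Sofia 0, Priya 31, Yuki 12, Rahul 19, Amara 15.
Sofia is ranked last by the fewest voters, so Sofia wins.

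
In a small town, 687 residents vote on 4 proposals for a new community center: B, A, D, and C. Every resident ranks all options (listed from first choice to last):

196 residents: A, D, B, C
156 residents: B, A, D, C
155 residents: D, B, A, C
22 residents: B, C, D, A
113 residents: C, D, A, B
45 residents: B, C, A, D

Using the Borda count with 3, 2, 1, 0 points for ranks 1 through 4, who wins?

B: 196·1 + 156·3 + 155·2 + 22·3 + 113·0 + 45·3 = 1175
A: 196·3 + 156·2 + 155·1 + 22·0 + 113·1 + 45·1 = 1213
D: 196·2 + 156·1 + 155·3 + 22·1 + 113·2 + 45·0 = 1261
C: 196·0 + 156·0 + 155·0 + 22·2 + 113·3 + 45·2 = 473
D has the highest Borda score (1261).

D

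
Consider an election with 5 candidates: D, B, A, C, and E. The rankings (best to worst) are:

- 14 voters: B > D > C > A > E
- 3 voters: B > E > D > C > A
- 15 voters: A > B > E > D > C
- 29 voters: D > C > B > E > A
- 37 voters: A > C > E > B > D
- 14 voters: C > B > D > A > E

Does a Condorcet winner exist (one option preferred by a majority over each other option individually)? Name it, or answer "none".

none

Checking pairwise contests:
B beats D 83–29.
C beats B 80–32.
D beats A 60–52.
D beats C 61–51.
D beats E 57–55.
Every option loses at least one head-to-head, so there is no Condorcet winner.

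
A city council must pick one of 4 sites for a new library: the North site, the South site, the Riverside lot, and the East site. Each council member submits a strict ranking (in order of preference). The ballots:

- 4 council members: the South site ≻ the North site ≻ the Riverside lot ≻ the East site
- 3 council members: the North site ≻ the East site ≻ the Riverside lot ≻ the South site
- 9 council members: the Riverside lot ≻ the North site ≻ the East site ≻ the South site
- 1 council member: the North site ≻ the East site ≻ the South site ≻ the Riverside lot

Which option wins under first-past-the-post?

the Riverside lot

First-place votes: the North site 4, the South site 4, the Riverside lot 9, the East site 0.
the Riverside lot has the most first-place votes.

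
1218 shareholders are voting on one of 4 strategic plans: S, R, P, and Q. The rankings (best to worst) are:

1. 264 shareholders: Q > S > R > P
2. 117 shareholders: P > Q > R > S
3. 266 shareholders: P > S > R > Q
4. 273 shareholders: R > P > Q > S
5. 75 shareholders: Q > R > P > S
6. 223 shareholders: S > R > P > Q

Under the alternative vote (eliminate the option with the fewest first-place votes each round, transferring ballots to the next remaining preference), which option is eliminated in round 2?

Q

Round 1: S 223, R 273, P 383, Q 339. Eliminate S.
Round 2: R 496, P 383, Q 339. Eliminate Q.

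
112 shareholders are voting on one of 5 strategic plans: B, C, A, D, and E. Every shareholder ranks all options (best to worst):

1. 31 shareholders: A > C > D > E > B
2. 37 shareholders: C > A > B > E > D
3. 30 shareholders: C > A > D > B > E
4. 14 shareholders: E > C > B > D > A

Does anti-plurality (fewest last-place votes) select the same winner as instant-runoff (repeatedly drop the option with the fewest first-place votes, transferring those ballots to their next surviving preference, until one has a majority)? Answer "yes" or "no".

Anti-plurality — last-place votes: B 31, C 0, A 14, D 37, E 30. Winner: C.
Instant-runoff — R1 B 0, C 67, A 31, D 0, E 14 (C winner). Winner: C.
The two methods agree.

yes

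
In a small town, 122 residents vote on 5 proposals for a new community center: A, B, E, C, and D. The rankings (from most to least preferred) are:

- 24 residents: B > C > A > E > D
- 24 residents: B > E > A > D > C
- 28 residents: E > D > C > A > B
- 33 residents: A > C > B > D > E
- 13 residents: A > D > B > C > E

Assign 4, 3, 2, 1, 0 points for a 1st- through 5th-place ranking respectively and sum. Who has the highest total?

A: 24·2 + 24·2 + 28·1 + 33·4 + 13·4 = 308
B: 24·4 + 24·4 + 28·0 + 33·2 + 13·2 = 284
E: 24·1 + 24·3 + 28·4 + 33·0 + 13·0 = 208
C: 24·3 + 24·0 + 28·2 + 33·3 + 13·1 = 240
D: 24·0 + 24·1 + 28·3 + 33·1 + 13·3 = 180
A has the highest Borda score (308).

A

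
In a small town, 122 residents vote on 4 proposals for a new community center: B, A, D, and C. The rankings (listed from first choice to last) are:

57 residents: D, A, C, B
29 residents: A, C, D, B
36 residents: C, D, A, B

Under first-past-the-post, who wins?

D

First-place votes: B 0, A 29, D 57, C 36.
D has the most first-place votes.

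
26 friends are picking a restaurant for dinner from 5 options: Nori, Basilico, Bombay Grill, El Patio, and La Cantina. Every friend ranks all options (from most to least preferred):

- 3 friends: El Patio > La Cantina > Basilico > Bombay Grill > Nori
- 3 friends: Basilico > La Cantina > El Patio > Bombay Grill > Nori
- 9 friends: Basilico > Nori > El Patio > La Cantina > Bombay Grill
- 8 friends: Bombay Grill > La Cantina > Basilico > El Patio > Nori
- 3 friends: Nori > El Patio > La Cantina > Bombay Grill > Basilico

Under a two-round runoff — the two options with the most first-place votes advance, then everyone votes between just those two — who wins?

Basilico

Round 1 first-place votes: Nori 3, Basilico 12, Bombay Grill 8, El Patio 3, La Cantina 0.
Basilico and Bombay Grill advance.
Runoff: Basilico is preferred to Bombay Grill by 15 voters; Bombay Grill by 11.
Basilico wins the runoff.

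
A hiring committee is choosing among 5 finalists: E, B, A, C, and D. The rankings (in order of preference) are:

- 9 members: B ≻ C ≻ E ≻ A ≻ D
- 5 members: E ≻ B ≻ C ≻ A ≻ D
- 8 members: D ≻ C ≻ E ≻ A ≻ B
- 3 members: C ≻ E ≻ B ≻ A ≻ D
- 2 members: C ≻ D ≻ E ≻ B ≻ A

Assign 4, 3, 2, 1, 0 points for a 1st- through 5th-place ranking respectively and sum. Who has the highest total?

C

E: 9·2 + 5·4 + 8·2 + 3·3 + 2·2 = 67
B: 9·4 + 5·3 + 8·0 + 3·2 + 2·1 = 59
A: 9·1 + 5·1 + 8·1 + 3·1 + 2·0 = 25
C: 9·3 + 5·2 + 8·3 + 3·4 + 2·4 = 81
D: 9·0 + 5·0 + 8·4 + 3·0 + 2·3 = 38
C has the highest Borda score (81).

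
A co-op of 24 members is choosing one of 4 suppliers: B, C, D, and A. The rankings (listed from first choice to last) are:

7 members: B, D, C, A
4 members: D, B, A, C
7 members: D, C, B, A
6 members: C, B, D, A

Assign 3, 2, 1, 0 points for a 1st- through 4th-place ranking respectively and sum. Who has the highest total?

D

B: 7·3 + 4·2 + 7·1 + 6·2 = 48
C: 7·1 + 4·0 + 7·2 + 6·3 = 39
D: 7·2 + 4·3 + 7·3 + 6·1 = 53
A: 7·0 + 4·1 + 7·0 + 6·0 = 4
D has the highest Borda score (53).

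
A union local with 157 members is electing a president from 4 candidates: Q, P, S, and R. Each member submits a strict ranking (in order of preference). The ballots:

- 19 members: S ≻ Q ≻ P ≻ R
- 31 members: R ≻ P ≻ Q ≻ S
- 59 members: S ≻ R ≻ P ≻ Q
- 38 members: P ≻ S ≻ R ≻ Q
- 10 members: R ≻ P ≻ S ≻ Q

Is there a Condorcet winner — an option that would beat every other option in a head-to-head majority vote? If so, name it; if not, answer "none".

Checking pairwise contests:
P beats Q 138–19.
R beats P 100–57.
P beats S 79–78.
S beats R 116–41.
Every option loses at least one head-to-head, so there is no Condorcet winner.

none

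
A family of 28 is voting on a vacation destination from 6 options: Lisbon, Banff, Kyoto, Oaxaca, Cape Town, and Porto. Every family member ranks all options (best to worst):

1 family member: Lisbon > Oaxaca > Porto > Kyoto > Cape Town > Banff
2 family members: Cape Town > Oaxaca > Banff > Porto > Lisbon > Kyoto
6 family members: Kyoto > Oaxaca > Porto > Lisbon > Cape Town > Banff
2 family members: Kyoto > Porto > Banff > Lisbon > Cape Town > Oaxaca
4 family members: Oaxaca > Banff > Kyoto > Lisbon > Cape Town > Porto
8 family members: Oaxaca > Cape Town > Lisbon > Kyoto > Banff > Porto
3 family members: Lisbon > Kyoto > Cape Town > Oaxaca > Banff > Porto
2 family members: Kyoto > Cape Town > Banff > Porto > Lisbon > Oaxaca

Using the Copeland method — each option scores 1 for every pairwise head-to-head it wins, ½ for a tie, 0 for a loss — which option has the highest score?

Lisbon: beats Banff, Cape Town, and Porto; ties Kyoto; loses to Oaxaca → score 3.5.
Banff: beats Porto; loses to Lisbon, Kyoto, Oaxaca, and Cape Town → score 1.
Kyoto: beats Banff, Cape Town, and Porto; ties Lisbon; loses to Oaxaca → score 3.5.
Oaxaca: beats Lisbon, Banff, Kyoto, Cape Town, and Porto → score 5.
Cape Town: beats Banff and Porto; loses to Lisbon, Kyoto, and Oaxaca → score 2.
Porto: loses to Lisbon, Banff, Kyoto, Oaxaca, and Cape Town → score 0.
Oaxaca has the best pairwise record.

Oaxaca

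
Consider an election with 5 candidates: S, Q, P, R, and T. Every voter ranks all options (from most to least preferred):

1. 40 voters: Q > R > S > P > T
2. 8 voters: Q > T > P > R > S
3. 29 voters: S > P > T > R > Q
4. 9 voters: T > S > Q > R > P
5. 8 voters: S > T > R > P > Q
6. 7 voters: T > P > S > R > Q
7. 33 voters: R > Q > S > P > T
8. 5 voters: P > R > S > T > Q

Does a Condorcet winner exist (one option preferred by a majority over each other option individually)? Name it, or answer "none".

R

R vs S: 86–53 for R.
R vs Q: 82–57 for R.
R vs P: 90–49 for R.
R vs T: 78–61 for R.
R beats every other option head-to-head.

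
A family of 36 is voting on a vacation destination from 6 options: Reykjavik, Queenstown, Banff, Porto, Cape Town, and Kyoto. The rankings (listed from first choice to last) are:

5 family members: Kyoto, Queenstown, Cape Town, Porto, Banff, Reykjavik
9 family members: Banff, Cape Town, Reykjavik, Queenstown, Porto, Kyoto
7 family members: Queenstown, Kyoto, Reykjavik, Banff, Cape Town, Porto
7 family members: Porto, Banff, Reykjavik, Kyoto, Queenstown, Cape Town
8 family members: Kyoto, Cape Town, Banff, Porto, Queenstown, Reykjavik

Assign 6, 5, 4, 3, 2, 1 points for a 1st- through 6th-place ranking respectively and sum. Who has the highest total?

Reykjavik: 5·1 + 9·4 + 7·4 + 7·4 + 8·1 = 105
Queenstown: 5·5 + 9·3 + 7·6 + 7·2 + 8·2 = 124
Banff: 5·2 + 9·6 + 7·3 + 7·5 + 8·4 = 152
Porto: 5·3 + 9·2 + 7·1 + 7·6 + 8·3 = 106
Cape Town: 5·4 + 9·5 + 7·2 + 7·1 + 8·5 = 126
Kyoto: 5·6 + 9·1 + 7·5 + 7·3 + 8·6 = 143
Banff has the highest Borda score (152).

Banff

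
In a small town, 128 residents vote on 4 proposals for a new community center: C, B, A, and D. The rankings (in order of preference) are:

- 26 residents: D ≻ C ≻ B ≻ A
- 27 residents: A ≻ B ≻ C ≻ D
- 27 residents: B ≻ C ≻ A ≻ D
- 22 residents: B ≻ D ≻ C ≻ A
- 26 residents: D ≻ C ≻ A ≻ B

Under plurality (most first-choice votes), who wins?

First-place votes: C 0, B 49, A 27, D 52.
D has the most first-place votes.

D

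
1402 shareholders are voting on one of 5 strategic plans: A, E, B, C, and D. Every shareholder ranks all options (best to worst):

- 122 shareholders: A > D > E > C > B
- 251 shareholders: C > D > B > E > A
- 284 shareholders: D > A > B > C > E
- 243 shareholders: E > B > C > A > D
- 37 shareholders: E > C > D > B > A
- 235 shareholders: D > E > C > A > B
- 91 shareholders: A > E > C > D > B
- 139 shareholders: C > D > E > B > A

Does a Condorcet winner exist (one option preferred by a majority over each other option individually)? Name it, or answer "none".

none

Checking pairwise contests:
E beats A 905–497.
D beats E 1031–371.
A beats B 732–670.
E beats C 728–674.
C beats D 761–641.
Every option loses at least one head-to-head, so there is no Condorcet winner.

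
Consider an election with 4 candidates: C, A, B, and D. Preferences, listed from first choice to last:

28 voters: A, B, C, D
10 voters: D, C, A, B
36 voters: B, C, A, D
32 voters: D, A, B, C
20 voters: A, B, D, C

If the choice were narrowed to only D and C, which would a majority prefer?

Voters preferring D to C: 62; preferring C to D: 64.
C wins the head-to-head.

C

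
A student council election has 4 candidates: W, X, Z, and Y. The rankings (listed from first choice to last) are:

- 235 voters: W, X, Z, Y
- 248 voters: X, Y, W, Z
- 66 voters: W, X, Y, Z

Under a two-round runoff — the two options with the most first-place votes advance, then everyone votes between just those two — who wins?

Round 1 first-place votes: W 301, X 248, Z 0, Y 0.
W and X advance.
Runoff: W is preferred to X by 301 voters; X by 248.
W wins the runoff.

W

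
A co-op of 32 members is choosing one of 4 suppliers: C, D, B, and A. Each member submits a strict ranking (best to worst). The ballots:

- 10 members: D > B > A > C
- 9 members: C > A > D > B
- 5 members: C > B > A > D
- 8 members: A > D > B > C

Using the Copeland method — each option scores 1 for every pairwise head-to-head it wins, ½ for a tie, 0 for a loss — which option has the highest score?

A

C: loses to D, B, and A → score 0.
D: beats C and B; loses to A → score 2.
B: beats C; loses to D and A → score 1.
A: beats C, D, and B → score 3.
A has the best pairwise record.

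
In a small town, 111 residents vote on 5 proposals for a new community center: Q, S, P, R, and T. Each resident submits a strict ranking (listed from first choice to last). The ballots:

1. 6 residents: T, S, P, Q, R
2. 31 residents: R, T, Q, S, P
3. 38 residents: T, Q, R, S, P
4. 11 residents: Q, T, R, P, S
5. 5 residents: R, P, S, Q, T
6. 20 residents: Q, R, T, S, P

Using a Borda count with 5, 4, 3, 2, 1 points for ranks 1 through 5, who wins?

Q: 6·2 + 31·3 + 38·4 + 11·5 + 5·2 + 20·5 = 422
S: 6·4 + 31·2 + 38·2 + 11·1 + 5·3 + 20·2 = 228
P: 6·3 + 31·1 + 38·1 + 11·2 + 5·4 + 20·1 = 149
R: 6·1 + 31·5 + 38·3 + 11·3 + 5·5 + 20·4 = 413
T: 6·5 + 31·4 + 38·5 + 11·4 + 5·1 + 20·3 = 453
T has the highest Borda score (453).

T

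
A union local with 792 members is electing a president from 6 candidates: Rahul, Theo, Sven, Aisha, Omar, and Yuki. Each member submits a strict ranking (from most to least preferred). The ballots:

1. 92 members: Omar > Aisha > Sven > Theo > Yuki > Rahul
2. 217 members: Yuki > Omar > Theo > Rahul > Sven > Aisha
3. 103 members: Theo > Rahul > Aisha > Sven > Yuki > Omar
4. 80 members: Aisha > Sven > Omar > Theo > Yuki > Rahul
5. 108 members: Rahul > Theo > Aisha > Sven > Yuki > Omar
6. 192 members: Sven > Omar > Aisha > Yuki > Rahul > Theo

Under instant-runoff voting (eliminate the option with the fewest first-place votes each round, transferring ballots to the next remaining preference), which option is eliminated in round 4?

Round 1: Rahul 108, Theo 103, Sven 192, Aisha 80, Omar 92, Yuki 217. Eliminate Aisha.
Round 2: Rahul 108, Theo 103, Sven 272, Omar 92, Yuki 217. Eliminate Omar.
Round 3: Rahul 108, Theo 103, Sven 364, Yuki 217. Eliminate Theo.
Round 4: Rahul 211, Sven 364, Yuki 217. Eliminate Rahul.

Rahul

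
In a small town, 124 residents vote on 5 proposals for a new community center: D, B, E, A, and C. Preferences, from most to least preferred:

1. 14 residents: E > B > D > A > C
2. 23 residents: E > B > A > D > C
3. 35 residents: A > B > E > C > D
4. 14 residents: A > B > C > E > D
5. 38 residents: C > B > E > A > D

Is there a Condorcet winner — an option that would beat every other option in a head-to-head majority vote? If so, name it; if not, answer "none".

B

B vs D: 124–0 for B.
B vs E: 87–37 for B.
B vs A: 75–49 for B.
B vs C: 86–38 for B.
B beats every other option head-to-head.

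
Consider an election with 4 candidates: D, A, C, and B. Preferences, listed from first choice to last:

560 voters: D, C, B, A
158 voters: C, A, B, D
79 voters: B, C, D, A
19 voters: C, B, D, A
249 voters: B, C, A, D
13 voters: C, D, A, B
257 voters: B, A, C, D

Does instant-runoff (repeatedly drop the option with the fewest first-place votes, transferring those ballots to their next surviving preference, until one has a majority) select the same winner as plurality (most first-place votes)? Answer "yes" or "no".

Instant-runoff — R1 D 560, A 0, C 190, B 585 (A out); R2 D 560, C 190, B 585 (C out); R3 D 573, B 762 (B winner). Winner: B.
Plurality — first-place votes: D 560, A 0, C 190, B 585. Winner: B.
The two methods agree.

yes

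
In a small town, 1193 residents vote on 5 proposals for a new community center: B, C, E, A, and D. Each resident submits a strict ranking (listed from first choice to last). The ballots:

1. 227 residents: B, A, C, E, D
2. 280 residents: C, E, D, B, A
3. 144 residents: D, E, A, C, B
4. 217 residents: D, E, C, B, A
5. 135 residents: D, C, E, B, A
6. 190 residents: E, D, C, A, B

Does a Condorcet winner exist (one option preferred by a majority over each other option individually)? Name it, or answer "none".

none

Checking pairwise contests:
C beats B 966–227.
D beats C 686–507.
C beats E 642–551.
B beats A 859–334.
E beats D 697–496.
Every option loses at least one head-to-head, so there is no Condorcet winner.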